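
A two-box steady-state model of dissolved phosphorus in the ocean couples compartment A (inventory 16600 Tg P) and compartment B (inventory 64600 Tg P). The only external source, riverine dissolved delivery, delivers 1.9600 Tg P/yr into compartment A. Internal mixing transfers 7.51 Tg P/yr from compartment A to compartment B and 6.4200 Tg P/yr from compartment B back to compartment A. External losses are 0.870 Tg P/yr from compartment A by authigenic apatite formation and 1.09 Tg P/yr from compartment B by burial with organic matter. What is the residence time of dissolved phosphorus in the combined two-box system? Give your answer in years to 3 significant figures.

For the system as a whole, the A↔B exchange is internal and contributes nothing to the throughput; only the external sinks remove mass.
M_total = 16600 + 64600 = 81200 Tg P.
ΣF_external_out = 0.870 + 1.09 = 1.9600 Tg P/yr.
τ = M_total / ΣF_ext = 81200 / 1.9600 = 41430 yr.

41400 yr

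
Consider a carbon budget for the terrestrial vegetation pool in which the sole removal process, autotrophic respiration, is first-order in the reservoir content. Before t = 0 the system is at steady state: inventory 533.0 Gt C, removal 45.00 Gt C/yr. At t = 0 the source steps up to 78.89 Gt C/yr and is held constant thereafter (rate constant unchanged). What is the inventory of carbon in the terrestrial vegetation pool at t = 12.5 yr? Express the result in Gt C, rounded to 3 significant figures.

795 Gt C

Residence time τ = M₀/F₀ = 11.84 yr. The eventual steady state is M_∞ = M₀·(F₁/F₀) = 533.0 × 78.89/45.00 = 934.41 Gt C.
The anomaly ΔM(t) = M(t) − M_∞ decays as ΔM₀·e^(−t/τ) with ΔM₀ = 533.0 − 934.41 = −401.4 Gt C.
At t = 12.5 yr, e^(−t/τ) = e^(−1.055) = 0.3481, so ΔM = −139.7 Gt C and M = 934.41 − 139.7 = 794.69 Gt C.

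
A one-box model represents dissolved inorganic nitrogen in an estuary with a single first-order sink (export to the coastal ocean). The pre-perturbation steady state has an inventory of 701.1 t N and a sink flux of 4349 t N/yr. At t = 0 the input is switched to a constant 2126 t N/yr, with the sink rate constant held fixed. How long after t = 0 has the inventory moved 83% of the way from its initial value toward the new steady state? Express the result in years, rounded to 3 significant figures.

0.286 yr

τ = M₀/F₀ = 701.1/4349 = 0.1612 yr.
The remaining gap fraction is e^(−t/τ); 83% covered ⇒ e^(−t/τ) = 0.170.
t = −τ ln(0.170) = 0.1612 × 1.772 = 0.2857 yr.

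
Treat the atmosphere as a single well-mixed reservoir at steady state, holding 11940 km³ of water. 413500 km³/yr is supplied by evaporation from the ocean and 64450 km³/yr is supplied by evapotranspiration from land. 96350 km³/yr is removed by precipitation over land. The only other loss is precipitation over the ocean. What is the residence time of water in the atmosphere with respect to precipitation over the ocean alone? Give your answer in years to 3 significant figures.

0.0313 yr

At steady state ΣF_in = ΣF_out.
ΣF_in = 413500 + 64450 = 477950 km³/yr.
Precipitation over the ocean flux = ΣF_in − (96350) = 477950 − 96350 = 381600 km³/yr.
τ = M / F = 11940 / 381600 = 0.03129 yr.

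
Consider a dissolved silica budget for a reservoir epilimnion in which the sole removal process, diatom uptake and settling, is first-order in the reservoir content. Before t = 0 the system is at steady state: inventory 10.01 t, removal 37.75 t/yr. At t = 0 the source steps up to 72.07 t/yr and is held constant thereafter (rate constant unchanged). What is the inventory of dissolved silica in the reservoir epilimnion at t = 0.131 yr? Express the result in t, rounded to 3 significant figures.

The sink rate constant is k = F₀/M₀ = 37.75/10.01 = 3.771 yr⁻¹.
Solving dM/dt = F₁ − kM with M(0) = M₀ gives M(t) = F₁/k + (M₀ − F₁/k)·e^(−kt).
F₁/k = 72.07/3.771 = 19.110 t; kt = 3.771 × 0.131 = 0.4940, e^(−kt) = 0.6102.
M(0.131) = 19.110 + (10.01 − 19.110) × 0.6102 = 19.110 − 5.553 = 13.558 t.

13.6 t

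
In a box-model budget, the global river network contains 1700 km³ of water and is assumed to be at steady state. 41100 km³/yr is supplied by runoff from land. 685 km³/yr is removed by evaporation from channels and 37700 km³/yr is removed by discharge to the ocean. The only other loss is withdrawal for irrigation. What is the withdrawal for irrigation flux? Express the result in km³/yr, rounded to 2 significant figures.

2700 km³/yr

At steady state ΣF_in = ΣF_out.
ΣF_in = 41100 km³/yr.
Withdrawal for irrigation flux = ΣF_in − (685 + 37700) = 41100 − 38380 = 2715 km³/yr.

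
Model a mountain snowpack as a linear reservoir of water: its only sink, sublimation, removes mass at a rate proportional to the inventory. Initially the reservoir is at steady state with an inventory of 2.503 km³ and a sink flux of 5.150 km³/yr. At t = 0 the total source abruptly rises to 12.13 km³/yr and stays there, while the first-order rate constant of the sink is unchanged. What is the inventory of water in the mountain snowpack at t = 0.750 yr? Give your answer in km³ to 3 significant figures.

τ = M₀/F₀ = 2.503/5.150 = 0.4860 yr; rate constant k = 1/τ.
New steady state M_∞ = F₁/k = F₁·τ = 12.13 × 0.4860 = 5.8954 km³.
M(t) = M_∞ + (M₀ − M_∞)·e^(−t/τ); t/τ = 0.750/0.4860 = 1.543, so e^(−t/τ) = 0.2137.
M(t) = 5.8954 − 3.392 × 0.2137 = 5.1704 km³.

5.17 km³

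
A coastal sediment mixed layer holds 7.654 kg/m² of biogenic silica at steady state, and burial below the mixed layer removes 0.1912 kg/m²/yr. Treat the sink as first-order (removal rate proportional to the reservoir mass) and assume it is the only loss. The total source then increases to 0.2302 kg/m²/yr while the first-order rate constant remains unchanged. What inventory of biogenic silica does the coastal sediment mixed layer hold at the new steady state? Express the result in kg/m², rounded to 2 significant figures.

9.2 kg/m²

Rate constant k = F/M = 0.1912 / 7.654 = 0.02498 yr⁻¹.
At the new steady state, source = k·M_new ⇒ M_new = 0.2302 / 0.02498 = 9.215 kg/m².
(Equivalently M_new = M × F_new/F_old = 7.654 × 0.2302/0.1912.)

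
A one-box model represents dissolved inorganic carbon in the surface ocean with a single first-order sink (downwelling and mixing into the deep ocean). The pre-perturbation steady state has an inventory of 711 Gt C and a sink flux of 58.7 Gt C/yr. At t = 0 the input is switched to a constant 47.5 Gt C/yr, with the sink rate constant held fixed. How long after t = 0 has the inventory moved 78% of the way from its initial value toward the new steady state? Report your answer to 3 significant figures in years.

τ = M₀/F₀ = 711/58.7 = 12.11 yr.
The remaining gap fraction is e^(−t/τ); 78% covered ⇒ e^(−t/τ) = 0.220.
t = −τ ln(0.220) = 12.11 × 1.514 = 18.34 yr.

18.3 yr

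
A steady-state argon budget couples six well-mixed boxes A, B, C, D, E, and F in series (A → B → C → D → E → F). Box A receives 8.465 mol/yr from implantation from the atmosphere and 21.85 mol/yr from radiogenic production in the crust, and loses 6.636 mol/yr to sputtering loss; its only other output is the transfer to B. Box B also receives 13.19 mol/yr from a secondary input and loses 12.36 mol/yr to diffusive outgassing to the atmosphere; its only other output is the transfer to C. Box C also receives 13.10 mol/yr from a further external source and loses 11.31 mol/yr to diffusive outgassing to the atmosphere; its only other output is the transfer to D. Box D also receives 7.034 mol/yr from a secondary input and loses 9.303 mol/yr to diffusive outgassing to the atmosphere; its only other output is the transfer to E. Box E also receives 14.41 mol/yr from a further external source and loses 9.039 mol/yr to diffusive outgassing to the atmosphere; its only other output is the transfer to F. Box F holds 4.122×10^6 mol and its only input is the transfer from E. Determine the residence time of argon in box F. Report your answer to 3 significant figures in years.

140000 yr

Box A: F(A→B) = (8.465 + 21.85) − 6.636 = 23.679 mol/yr.
Box B: F(B→C) = (23.679 + 13.19) − 12.36 = 24.509 mol/yr.
Box C: F(C→D) = (24.509 + 13.10) − 11.31 = 26.299 mol/yr.
Box D: F(D→E) = (26.299 + 7.034) − 9.303 = 24.030 mol/yr.
Box E: F(E→F) = (24.030 + 14.41) − 9.039 = 29.401 mol/yr.
Box F throughput = its input = 29.401 mol/yr; τ = 4.122×10^6 / 29.401 = 140200 yr.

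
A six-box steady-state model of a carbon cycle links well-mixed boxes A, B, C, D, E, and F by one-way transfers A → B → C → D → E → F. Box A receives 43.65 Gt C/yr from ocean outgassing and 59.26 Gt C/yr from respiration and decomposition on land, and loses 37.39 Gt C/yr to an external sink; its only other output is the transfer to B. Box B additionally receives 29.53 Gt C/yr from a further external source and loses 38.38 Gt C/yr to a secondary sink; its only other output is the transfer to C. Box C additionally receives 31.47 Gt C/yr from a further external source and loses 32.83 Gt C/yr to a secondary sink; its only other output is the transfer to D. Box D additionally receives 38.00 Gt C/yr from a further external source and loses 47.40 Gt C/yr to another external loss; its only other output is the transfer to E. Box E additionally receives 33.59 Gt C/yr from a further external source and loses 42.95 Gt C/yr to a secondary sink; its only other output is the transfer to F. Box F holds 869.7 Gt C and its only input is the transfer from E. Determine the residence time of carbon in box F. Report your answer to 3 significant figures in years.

Box A: F(A→B) = (43.65 + 59.26) − 37.39 = 65.520 Gt C/yr.
Box B: F(B→C) = (65.520 + 29.53) − 38.38 = 56.670 Gt C/yr.
Box C: F(C→D) = (56.670 + 31.47) − 32.83 = 55.310 Gt C/yr.
Box D: F(D→E) = (55.310 + 38.00) − 47.40 = 45.910 Gt C/yr.
Box E: F(E→F) = (45.910 + 33.59) − 42.95 = 36.550 Gt C/yr.
Box F throughput = its input = 36.550 Gt C/yr; τ = 869.7 / 36.550 = 23.79 yr.

23.8 yr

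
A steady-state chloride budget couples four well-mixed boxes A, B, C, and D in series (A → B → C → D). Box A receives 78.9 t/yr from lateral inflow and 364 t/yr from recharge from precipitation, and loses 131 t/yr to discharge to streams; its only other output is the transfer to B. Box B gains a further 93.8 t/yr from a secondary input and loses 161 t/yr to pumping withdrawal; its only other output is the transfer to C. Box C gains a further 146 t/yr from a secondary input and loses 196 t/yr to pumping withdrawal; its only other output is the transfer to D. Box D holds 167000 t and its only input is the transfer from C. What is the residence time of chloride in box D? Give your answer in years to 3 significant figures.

Box A: F(A→B) = (78.9 + 364) − 131 = 311.90 t/yr.
Box B: F(B→C) = (311.90 + 93.8) − 161 = 244.70 t/yr.
Box C: F(C→D) = (244.70 + 146) − 196 = 194.70 t/yr.
Box D throughput = its input = 194.70 t/yr; τ = 167000 / 194.70 = 857.7 yr.

858 yr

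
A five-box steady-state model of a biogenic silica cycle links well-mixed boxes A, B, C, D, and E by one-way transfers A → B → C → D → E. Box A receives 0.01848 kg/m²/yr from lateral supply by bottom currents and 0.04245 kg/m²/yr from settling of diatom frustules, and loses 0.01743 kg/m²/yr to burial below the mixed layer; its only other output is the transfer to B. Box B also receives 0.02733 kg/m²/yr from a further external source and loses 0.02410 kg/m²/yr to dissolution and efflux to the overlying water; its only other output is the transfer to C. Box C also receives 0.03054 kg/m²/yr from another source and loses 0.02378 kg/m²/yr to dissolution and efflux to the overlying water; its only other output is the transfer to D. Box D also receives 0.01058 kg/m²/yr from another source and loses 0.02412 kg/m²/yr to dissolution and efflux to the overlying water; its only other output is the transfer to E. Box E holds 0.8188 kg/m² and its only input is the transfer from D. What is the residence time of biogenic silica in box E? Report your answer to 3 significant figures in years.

20.5 yr

Box A: F(A→B) = (0.01848 + 0.04245) − 0.01743 = 0.043500 kg/m²/yr.
Box B: F(B→C) = (0.043500 + 0.02733) − 0.02410 = 0.046730 kg/m²/yr.
Box C: F(C→D) = (0.046730 + 0.03054) − 0.02378 = 0.053490 kg/m²/yr.
Box D: F(D→E) = (0.053490 + 0.01058) − 0.02412 = 0.039950 kg/m²/yr.
Box E throughput = its input = 0.039950 kg/m²/yr; τ = 0.8188 / 0.039950 = 20.50 yr.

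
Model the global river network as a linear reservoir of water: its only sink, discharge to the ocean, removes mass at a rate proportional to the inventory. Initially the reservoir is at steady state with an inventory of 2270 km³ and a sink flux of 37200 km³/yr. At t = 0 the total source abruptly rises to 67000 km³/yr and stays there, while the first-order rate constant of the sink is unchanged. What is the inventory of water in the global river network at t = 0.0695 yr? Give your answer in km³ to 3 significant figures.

Residence time τ = M₀/F₀ = 0.06102 yr. The eventual steady state is M_∞ = M₀·(F₁/F₀) = 2270 × 67000/37200 = 4088.4 km³.
The anomaly ΔM(t) = M(t) − M_∞ decays as ΔM₀·e^(−t/τ) with ΔM₀ = 2270 − 4088.4 = −1818 km³.
At t = 0.0695 yr, e^(−t/τ) = e^(−1.139) = 0.3202, so ΔM = −582.2 km³ and M = 4088.4 − 582.2 = 3506.3 km³.

3510 km³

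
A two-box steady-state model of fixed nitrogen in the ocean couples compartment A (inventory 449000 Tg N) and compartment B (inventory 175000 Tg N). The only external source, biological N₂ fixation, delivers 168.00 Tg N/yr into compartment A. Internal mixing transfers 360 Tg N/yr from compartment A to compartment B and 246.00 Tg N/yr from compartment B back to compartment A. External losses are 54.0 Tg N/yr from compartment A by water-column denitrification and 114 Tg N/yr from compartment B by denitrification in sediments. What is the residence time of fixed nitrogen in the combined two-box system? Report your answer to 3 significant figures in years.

For the system as a whole, the A↔B exchange is internal and contributes nothing to the throughput; only the external sinks remove mass.
M_total = 449000 + 175000 = 624000 Tg N.
ΣF_external_out = 54.0 + 114 = 168.00 Tg N/yr.
τ = M_total / ΣF_ext = 624000 / 168.00 = 3714 yr.

3710 yr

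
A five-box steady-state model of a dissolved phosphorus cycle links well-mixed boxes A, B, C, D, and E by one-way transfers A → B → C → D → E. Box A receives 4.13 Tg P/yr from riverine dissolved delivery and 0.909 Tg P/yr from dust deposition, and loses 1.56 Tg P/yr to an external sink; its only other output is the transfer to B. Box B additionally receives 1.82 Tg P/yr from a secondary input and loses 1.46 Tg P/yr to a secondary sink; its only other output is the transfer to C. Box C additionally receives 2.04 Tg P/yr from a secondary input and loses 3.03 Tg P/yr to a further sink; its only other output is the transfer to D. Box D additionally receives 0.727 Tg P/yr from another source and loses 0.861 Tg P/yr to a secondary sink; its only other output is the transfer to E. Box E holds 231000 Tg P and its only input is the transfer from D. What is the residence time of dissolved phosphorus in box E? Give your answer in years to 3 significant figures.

Box A: F(A→B) = (4.13 + 0.909) − 1.56 = 3.4790 Tg P/yr.
Box B: F(B→C) = (3.4790 + 1.82) − 1.46 = 3.8390 Tg P/yr.
Box C: F(C→D) = (3.8390 + 2.04) − 3.03 = 2.8490 Tg P/yr.
Box D: F(D→E) = (2.8490 + 0.727) − 0.861 = 2.7150 Tg P/yr.
Box E throughput = its input = 2.7150 Tg P/yr; τ = 231000 / 2.7150 = 85080 yr.

85100 yr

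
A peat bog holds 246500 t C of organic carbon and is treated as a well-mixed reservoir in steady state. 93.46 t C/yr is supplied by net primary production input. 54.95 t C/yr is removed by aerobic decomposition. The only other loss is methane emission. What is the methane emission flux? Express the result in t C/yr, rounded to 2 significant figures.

At steady state ΣF_in = ΣF_out.
ΣF_in = 93.460 t C/yr.
Methane emission flux = ΣF_in − (54.95) = 93.460 − 54.95 = 38.51 t C/yr.

39 t C/yr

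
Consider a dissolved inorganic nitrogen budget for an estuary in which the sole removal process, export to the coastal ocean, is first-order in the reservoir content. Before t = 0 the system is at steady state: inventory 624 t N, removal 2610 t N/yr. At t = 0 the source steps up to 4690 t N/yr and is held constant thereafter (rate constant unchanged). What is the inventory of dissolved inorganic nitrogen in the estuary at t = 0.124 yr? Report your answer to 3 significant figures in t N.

825 t N

τ = M₀/F₀ = 624/2610 = 0.2391 yr; rate constant k = 1/τ.
New steady state M_∞ = F₁/k = F₁·τ = 4690 × 0.2391 = 1121.3 t N.
M(t) = M_∞ + (M₀ − M_∞)·e^(−t/τ); t/τ = 0.124/0.2391 = 0.5187, so e^(−t/τ) = 0.5953.
M(t) = 1121.3 − 497.3 × 0.5953 = 825.24 t N.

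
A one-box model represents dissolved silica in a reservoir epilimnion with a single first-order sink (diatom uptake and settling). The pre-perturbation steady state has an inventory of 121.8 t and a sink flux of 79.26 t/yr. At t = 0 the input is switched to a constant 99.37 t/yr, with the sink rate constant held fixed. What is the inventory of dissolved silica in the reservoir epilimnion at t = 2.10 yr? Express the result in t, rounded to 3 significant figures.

145 t

Residence time τ = M₀/F₀ = 1.537 yr. The eventual steady state is M_∞ = M₀·(F₁/F₀) = 121.8 × 99.37/79.26 = 152.70 t.
The anomaly ΔM(t) = M(t) − M_∞ decays as ΔM₀·e^(−t/τ) with ΔM₀ = 121.8 − 152.70 = −30.90 t.
At t = 2.10 yr, e^(−t/τ) = e^(−1.367) = 0.2550, so ΔM = −7.880 t and M = 152.70 − 7.880 = 144.82 t.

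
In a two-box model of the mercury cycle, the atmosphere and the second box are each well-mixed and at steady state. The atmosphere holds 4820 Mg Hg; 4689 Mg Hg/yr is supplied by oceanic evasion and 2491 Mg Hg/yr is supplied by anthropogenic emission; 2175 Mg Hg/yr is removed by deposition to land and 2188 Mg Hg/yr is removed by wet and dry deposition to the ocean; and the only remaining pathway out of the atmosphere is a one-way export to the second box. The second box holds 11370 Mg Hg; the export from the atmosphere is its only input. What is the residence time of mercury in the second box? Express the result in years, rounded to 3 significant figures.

Balance the atmosphere: ΣF_in = 4689 + 2491 = 7180.0 Mg Hg/yr.
Export to the second box = ΣF_in − (2175 + 2188) = 2817.0 Mg Hg/yr.
At steady state the output of the second box equals its input, 2817.0 Mg Hg/yr.
τ = M / F = 11370 / 2817.0 = 4.036 yr.

4.04 yr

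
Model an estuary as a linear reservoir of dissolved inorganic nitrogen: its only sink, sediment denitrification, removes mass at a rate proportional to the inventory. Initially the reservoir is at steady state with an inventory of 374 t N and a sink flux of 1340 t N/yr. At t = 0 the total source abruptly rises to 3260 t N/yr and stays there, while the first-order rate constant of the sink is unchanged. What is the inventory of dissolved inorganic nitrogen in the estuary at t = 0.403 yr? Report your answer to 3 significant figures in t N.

783 t N

Residence time τ = M₀/F₀ = 0.2791 yr. The eventual steady state is M_∞ = M₀·(F₁/F₀) = 374 × 3260/1340 = 909.88 t N.
The anomaly ΔM(t) = M(t) − M_∞ decays as ΔM₀·e^(−t/τ) with ΔM₀ = 374 − 909.88 = −535.9 t N.
At t = 0.403 yr, e^(−t/τ) = e^(−1.444) = 0.2360, so ΔM = −126.5 t N and M = 909.88 − 126.5 = 783.41 t N.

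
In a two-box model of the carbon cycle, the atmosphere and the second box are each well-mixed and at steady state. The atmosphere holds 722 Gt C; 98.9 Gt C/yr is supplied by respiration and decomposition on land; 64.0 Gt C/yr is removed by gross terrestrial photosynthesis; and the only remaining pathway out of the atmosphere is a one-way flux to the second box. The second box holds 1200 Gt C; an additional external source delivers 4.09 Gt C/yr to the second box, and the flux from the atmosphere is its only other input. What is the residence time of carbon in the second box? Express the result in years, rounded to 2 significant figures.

31 yr

Balance the atmosphere: ΣF_in = 98.900 Gt C/yr.
Flux to the second box = ΣF_in − (64.0) = 34.900 Gt C/yr.
Total input to the second box = 34.900 + 4.09 = 38.990 Gt C/yr; at steady state this equals its total output.
τ = M / F = 1200 / 38.990 = 30.78 yr.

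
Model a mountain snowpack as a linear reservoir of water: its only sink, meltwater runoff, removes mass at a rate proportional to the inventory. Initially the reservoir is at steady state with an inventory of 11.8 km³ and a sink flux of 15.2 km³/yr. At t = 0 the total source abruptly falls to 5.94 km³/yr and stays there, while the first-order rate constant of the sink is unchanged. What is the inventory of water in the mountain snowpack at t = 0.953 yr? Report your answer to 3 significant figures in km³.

6.72 km³

τ = M₀/F₀ = 11.8/15.2 = 0.7763 yr; rate constant k = 1/τ.
New steady state M_∞ = F₁/k = F₁·τ = 5.94 × 0.7763 = 4.6113 km³.
M(t) = M_∞ + (M₀ − M_∞)·e^(−t/τ); t/τ = 0.953/0.7763 = 1.228, so e^(−t/τ) = 0.2930.
M(t) = 4.6113 + 7.189 × 0.2930 = 6.7176 km³.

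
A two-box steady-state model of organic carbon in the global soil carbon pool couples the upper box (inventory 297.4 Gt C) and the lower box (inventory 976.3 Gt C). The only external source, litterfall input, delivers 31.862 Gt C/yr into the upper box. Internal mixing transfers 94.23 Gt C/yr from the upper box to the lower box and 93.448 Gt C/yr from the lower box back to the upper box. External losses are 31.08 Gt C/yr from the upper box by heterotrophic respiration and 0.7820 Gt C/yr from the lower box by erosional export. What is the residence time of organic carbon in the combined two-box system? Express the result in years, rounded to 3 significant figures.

For the system as a whole, the A↔B exchange is internal and contributes nothing to the throughput; only the external sinks remove mass.
M_total = 297.4 + 976.3 = 1273.7 Gt C.
ΣF_external_out = 31.08 + 0.7820 = 31.862 Gt C/yr.
τ = M_total / ΣF_ext = 1273.7 / 31.862 = 39.98 yr.

40.0 yr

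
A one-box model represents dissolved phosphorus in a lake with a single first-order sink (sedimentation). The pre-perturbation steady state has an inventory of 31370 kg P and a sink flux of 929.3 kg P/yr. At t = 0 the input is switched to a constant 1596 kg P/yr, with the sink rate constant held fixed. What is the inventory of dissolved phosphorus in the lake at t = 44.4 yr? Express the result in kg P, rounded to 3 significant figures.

47800 kg P

The sink rate constant is k = F₀/M₀ = 929.3/31370 = 0.02962 yr⁻¹.
Solving dM/dt = F₁ − kM with M(0) = M₀ gives M(t) = F₁/k + (M₀ − F₁/k)·e^(−kt).
F₁/k = 1596/0.02962 = 53876 kg P; kt = 0.02962 × 44.4 = 1.315, e^(−kt) = 0.2684.
M(44.4) = 53876 + (31370 − 53876) × 0.2684 = 53876 − 6040 = 47835 kg P.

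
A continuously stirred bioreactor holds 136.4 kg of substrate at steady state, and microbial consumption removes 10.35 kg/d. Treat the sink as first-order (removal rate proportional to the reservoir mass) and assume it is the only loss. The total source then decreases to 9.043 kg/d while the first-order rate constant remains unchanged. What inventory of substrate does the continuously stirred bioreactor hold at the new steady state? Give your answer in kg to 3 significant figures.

119 kg

Rate constant k = F/M = 10.35 / 136.4 = 0.07588 d⁻¹.
At the new steady state, source = k·M_new ⇒ M_new = 9.043 / 0.07588 = 119.2 kg.
(Equivalently M_new = M × F_new/F_old = 136.4 × 9.043/10.35.)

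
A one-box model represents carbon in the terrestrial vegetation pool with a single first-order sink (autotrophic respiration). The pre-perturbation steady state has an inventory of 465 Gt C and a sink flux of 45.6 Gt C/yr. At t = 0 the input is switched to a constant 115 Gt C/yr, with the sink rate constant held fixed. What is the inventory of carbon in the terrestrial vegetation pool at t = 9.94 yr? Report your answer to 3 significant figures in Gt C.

906 Gt C

Residence time τ = M₀/F₀ = 10.20 yr. The eventual steady state is M_∞ = M₀·(F₁/F₀) = 465 × 115/45.6 = 1172.7 Gt C.
The anomaly ΔM(t) = M(t) − M_∞ decays as ΔM₀·e^(−t/τ) with ΔM₀ = 465 − 1172.7 = −707.7 Gt C.
At t = 9.94 yr, e^(−t/τ) = e^(−0.9748) = 0.3773, so ΔM = −267.0 Gt C and M = 1172.7 − 267.0 = 905.70 Gt C.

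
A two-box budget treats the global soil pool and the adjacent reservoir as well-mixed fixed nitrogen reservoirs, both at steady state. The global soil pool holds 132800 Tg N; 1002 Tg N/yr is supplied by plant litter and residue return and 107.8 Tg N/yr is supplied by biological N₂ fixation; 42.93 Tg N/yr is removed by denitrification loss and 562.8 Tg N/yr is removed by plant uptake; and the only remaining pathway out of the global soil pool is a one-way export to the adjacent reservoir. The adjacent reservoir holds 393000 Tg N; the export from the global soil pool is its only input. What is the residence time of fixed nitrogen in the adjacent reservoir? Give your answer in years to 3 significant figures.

780 yr

Balance the global soil pool: ΣF_in = 1002 + 107.8 = 1109.8 Tg N/yr.
Export to the adjacent reservoir = ΣF_in − (42.93 + 562.8) = 504.07 Tg N/yr.
At steady state the output of the adjacent reservoir equals its input, 504.07 Tg N/yr.
τ = M / F = 393000 / 504.07 = 779.7 yr.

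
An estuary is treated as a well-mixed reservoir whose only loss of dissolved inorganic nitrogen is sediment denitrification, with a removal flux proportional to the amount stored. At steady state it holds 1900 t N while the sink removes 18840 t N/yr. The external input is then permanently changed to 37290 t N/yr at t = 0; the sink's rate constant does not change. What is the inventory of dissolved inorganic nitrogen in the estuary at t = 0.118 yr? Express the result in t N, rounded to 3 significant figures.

3180 t N

τ = M₀/F₀ = 1900/18840 = 0.1008 yr; rate constant k = 1/τ.
New steady state M_∞ = F₁/k = F₁·τ = 37290 × 0.1008 = 3760.7 t N.
M(t) = M_∞ + (M₀ − M_∞)·e^(−t/τ); t/τ = 0.118/0.1008 = 1.170, so e^(−t/τ) = 0.3103.
M(t) = 3760.7 − 1861 × 0.3103 = 3183.2 t N.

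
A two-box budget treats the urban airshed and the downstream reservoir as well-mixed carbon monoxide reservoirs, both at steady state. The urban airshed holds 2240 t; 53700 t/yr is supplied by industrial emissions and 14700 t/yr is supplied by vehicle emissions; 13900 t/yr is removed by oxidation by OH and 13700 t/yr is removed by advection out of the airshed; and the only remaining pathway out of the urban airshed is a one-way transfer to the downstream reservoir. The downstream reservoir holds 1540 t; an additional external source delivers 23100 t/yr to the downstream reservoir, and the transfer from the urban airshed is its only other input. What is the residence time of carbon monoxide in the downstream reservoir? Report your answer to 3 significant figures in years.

0.0241 yr

Balance the urban airshed: ΣF_in = 53700 + 14700 = 68400 t/yr.
Transfer to the downstream reservoir = ΣF_in − (13900 + 13700) = 40800 t/yr.
Total input to the downstream reservoir = 40800 + 23100 = 63900 t/yr; at steady state this equals its total output.
τ = M / F = 1540 / 63900 = 0.02410 yr.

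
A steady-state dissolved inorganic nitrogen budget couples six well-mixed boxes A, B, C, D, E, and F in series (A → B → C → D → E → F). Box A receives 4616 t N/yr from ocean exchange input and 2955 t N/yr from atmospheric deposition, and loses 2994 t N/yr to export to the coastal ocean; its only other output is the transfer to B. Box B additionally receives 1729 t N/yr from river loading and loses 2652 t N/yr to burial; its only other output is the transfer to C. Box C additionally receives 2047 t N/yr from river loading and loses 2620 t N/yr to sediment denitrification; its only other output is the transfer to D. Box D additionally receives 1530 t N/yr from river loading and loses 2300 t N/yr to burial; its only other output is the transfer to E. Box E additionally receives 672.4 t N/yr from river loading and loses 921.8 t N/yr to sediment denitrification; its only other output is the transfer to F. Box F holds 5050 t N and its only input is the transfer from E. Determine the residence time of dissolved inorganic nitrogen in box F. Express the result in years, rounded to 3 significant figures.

Box A: F(A→B) = (4616 + 2955) − 2994 = 4577.0 t N/yr.
Box B: F(B→C) = (4577.0 + 1729) − 2652 = 3654.0 t N/yr.
Box C: F(C→D) = (3654.0 + 2047) − 2620 = 3081.0 t N/yr.
Box D: F(D→E) = (3081.0 + 1530) − 2300 = 2311.0 t N/yr.
Box E: F(E→F) = (2311.0 + 672.4) − 921.8 = 2061.6 t N/yr.
Box F throughput = its input = 2061.6 t N/yr; τ = 5050 / 2061.6 = 2.450 yr.

2.45 yr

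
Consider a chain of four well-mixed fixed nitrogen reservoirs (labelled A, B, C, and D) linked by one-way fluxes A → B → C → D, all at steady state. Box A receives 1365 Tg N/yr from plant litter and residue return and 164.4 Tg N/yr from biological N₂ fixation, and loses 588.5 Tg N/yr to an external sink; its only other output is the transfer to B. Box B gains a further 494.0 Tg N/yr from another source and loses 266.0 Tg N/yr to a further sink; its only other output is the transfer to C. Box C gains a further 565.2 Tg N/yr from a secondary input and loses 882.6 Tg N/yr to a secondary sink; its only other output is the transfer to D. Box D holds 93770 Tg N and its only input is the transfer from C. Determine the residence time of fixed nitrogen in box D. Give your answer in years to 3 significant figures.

Box A: F(A→B) = (1365 + 164.4) − 588.5 = 940.90 Tg N/yr.
Box B: F(B→C) = (940.90 + 494.0) − 266.0 = 1168.9 Tg N/yr.
Box C: F(C→D) = (1168.9 + 565.2) − 882.6 = 851.50 Tg N/yr.
Box D throughput = its input = 851.50 Tg N/yr; τ = 93770 / 851.50 = 110.1 yr.

110 yr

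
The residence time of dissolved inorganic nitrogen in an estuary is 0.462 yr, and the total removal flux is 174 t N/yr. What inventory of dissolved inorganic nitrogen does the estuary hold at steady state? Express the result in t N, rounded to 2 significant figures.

τ = M/F ⇒ M = τ × F = 0.462 × 174 = 80.39 t N.

80 t N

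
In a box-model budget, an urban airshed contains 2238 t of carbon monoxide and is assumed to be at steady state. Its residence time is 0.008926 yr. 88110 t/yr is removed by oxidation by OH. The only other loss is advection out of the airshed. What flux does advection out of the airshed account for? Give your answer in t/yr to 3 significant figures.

Total removal F = M/τ = 2238 / 0.008926 = 250700 t/yr.
Advection out of the airshed = F − (88110) = 250700 − 88110 = 162600 t/yr.

163000 t/yr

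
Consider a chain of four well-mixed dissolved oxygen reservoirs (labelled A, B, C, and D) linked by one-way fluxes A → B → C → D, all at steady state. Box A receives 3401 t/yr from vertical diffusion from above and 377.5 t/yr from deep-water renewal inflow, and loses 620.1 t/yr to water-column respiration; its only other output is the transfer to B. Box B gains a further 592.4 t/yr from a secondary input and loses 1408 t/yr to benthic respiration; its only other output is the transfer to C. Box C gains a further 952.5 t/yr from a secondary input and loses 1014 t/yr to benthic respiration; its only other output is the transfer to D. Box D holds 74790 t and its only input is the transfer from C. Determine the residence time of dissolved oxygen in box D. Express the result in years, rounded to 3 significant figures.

32.8 yr

Box A: F(A→B) = (3401 + 377.5) − 620.1 = 3158.4 t/yr.
Box B: F(B→C) = (3158.4 + 592.4) − 1408 = 2342.8 t/yr.
Box C: F(C→D) = (2342.8 + 952.5) − 1014 = 2281.3 t/yr.
Box D throughput = its input = 2281.3 t/yr; τ = 74790 / 2281.3 = 32.78 yr.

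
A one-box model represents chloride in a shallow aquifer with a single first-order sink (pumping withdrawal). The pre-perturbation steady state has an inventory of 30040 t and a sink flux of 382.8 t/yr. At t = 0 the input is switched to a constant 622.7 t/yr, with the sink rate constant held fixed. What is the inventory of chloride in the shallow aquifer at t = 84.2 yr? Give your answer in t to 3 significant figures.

42400 t

τ = M₀/F₀ = 30040/382.8 = 78.47 yr; rate constant k = 1/τ.
New steady state M_∞ = F₁/k = F₁·τ = 622.7 × 78.47 = 48866 t.
M(t) = M_∞ + (M₀ − M_∞)·e^(−t/τ); t/τ = 84.2/78.47 = 1.073, so e^(−t/τ) = 0.3420.
M(t) = 48866 − 18830 × 0.3420 = 42428 t.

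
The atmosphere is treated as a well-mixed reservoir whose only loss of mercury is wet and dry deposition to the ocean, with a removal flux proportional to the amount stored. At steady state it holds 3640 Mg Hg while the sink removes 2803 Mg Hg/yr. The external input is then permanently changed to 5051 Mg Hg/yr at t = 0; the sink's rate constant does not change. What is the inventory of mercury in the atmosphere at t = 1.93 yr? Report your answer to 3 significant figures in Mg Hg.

5900 Mg Hg

The sink rate constant is k = F₀/M₀ = 2803/3640 = 0.7701 yr⁻¹.
Solving dM/dt = F₁ − kM with M(0) = M₀ gives M(t) = F₁/k + (M₀ − F₁/k)·e^(−kt).
F₁/k = 5051/0.7701 = 6559.3 Mg Hg; kt = 0.7701 × 1.93 = 1.486, e^(−kt) = 0.2262.
M(1.93) = 6559.3 + (3640 − 6559.3) × 0.2262 = 6559.3 − 660.4 = 5898.8 Mg Hg.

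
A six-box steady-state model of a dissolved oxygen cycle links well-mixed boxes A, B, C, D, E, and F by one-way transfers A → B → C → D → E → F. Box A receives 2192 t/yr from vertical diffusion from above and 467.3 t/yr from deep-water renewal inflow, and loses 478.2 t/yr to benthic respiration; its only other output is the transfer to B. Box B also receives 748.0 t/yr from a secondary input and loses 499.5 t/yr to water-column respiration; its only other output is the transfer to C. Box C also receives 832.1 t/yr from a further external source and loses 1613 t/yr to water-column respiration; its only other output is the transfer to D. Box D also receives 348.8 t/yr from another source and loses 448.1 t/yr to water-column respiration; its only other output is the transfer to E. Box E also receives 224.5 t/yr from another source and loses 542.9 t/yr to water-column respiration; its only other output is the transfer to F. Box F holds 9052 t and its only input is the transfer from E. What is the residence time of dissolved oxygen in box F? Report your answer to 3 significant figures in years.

Box A: F(A→B) = (2192 + 467.3) − 478.2 = 2181.1 t/yr.
Box B: F(B→C) = (2181.1 + 748.0) − 499.5 = 2429.6 t/yr.
Box C: F(C→D) = (2429.6 + 832.1) − 1613 = 1648.7 t/yr.
Box D: F(D→E) = (1648.7 + 348.8) − 448.1 = 1549.4 t/yr.
Box E: F(E→F) = (1549.4 + 224.5) − 542.9 = 1231.0 t/yr.
Box F throughput = its input = 1231.0 t/yr; τ = 9052 / 1231.0 = 7.353 yr.

7.35 yr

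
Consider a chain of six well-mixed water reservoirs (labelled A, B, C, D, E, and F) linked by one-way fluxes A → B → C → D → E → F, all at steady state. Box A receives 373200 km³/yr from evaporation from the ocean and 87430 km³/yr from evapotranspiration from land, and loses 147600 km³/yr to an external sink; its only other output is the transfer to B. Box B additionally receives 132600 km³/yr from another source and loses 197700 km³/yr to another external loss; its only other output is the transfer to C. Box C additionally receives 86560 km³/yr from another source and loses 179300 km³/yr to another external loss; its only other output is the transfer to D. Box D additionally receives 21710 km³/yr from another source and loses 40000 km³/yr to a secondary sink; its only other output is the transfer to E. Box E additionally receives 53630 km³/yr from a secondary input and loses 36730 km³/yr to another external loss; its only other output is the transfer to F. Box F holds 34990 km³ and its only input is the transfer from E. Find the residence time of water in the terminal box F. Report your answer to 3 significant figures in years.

0.228 yr

Box A: F(A→B) = (373200 + 87430) − 147600 = 313030 km³/yr.
Box B: F(B→C) = (313030 + 132600) − 197700 = 247930 km³/yr.
Box C: F(C→D) = (247930 + 86560) − 179300 = 155190 km³/yr.
Box D: F(D→E) = (155190 + 21710) − 40000 = 136900 km³/yr.
Box E: F(E→F) = (136900 + 53630) − 36730 = 153800 km³/yr.
Box F throughput = its input = 153800 km³/yr; τ = 34990 / 153800 = 0.2275 yr.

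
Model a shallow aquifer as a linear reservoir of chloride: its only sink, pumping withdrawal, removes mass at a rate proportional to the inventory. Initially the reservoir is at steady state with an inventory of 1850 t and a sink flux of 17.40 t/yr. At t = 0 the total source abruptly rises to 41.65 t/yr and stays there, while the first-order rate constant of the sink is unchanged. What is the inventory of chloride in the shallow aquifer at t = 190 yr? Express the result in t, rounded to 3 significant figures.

Residence time τ = M₀/F₀ = 106.3 yr. The eventual steady state is M_∞ = M₀·(F₁/F₀) = 1850 × 41.65/17.40 = 4428.3 t.
The anomaly ΔM(t) = M(t) − M_∞ decays as ΔM₀·e^(−t/τ) with ΔM₀ = 1850 − 4428.3 = −2578 t.
At t = 190 yr, e^(−t/τ) = e^(−1.787) = 0.1675, so ΔM = −431.8 t and M = 4428.3 − 431.8 = 3996.5 t.

4000 t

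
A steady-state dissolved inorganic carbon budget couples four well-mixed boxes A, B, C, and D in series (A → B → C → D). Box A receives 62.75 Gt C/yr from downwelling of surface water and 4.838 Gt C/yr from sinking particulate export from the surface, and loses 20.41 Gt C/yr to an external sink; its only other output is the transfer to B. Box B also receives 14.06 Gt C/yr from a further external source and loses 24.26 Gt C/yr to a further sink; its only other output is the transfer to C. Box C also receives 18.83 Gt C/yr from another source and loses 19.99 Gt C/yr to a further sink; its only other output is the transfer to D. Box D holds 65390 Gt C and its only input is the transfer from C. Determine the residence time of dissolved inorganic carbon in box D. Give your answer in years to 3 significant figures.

1830 yr

Box A: F(A→B) = (62.75 + 4.838) − 20.41 = 47.178 Gt C/yr.
Box B: F(B→C) = (47.178 + 14.06) − 24.26 = 36.978 Gt C/yr.
Box C: F(C→D) = (36.978 + 18.83) − 19.99 = 35.818 Gt C/yr.
Box D throughput = its input = 35.818 Gt C/yr; τ = 65390 / 35.818 = 1826 yr.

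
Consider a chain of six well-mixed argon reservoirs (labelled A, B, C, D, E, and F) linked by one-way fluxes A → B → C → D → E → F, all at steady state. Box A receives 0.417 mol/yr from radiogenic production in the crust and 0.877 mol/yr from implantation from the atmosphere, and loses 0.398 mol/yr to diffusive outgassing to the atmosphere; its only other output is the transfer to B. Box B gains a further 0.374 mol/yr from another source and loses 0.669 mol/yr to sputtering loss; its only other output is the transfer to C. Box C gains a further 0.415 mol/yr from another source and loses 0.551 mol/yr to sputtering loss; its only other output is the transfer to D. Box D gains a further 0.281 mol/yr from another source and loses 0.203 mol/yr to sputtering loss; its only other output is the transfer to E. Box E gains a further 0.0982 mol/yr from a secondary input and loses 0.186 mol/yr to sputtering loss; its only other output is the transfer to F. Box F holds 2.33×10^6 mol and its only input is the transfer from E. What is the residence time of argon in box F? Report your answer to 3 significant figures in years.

Box A: F(A→B) = (0.417 + 0.877) − 0.398 = 0.89600 mol/yr.
Box B: F(B→C) = (0.89600 + 0.374) − 0.669 = 0.60100 mol/yr.
Box C: F(C→D) = (0.60100 + 0.415) − 0.551 = 0.46500 mol/yr.
Box D: F(D→E) = (0.46500 + 0.281) − 0.203 = 0.54300 mol/yr.
Box E: F(E→F) = (0.54300 + 0.0982) − 0.186 = 0.45520 mol/yr.
Box F throughput = its input = 0.45520 mol/yr; τ = 2.33×10^6 / 0.45520 = 5.119×10^6 yr.

5.12×10^6 yr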